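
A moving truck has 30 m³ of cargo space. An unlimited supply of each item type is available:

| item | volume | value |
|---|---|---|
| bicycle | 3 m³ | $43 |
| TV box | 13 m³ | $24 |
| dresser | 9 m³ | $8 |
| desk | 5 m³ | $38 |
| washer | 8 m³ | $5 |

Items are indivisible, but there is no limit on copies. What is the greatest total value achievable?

$430

Best value-per-unit is bicycle at 43/3, and filling with it alone uses volume 10×3=30. No mix of the others beats 10×43 = 430.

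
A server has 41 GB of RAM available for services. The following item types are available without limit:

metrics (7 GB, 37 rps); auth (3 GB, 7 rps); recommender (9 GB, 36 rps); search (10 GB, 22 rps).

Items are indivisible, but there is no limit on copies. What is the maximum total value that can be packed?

Best value-per-unit is metrics at 37/7; filling with it alone gives 5×37 = 185.
Optimal mix: 5×metrics + 2×auth → memory 41, value 199.

199 rps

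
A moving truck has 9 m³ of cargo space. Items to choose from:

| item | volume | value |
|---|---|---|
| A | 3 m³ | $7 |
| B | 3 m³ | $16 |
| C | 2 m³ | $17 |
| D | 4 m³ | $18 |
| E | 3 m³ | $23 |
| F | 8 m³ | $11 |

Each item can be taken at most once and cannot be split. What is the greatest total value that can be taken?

$58

Check high-value combinations within 9 m³:
- C+D+E: volume 2+4+3=9, value 17+18+23=58
- B+C+E: volume 3+2+3=8, value 16+17+23=56
- B+C+D: volume 3+2+4=9, value 16+17+18=51
- A+C+E: volume 3+2+3=8, value 7+17+23=47
Best: $58.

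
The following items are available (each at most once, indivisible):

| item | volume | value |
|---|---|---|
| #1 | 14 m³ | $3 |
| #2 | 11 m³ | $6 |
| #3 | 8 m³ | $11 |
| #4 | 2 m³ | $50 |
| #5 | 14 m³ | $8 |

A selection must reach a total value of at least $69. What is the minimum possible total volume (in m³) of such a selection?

24

Subsets with value ≥ 69, sorted by total volume:
- #3+#4+#5: volume 24, value 69
- #2+#3+#4+#5: volume 35, value 75
- #1+#2+#3+#4: volume 35, value 70
- #1+#3+#4+#5: volume 38, value 72
Minimum volume: 24 m³.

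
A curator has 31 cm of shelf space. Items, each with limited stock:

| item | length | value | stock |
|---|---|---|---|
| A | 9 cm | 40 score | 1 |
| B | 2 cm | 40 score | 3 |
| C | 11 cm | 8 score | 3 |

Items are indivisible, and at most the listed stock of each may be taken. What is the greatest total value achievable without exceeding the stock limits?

Top feasible selections:
- 1×A + 3×B + 1×C: length 26, value 168
- 1×A + 3×B: length 15, value 160
Best: 168 score.

168 score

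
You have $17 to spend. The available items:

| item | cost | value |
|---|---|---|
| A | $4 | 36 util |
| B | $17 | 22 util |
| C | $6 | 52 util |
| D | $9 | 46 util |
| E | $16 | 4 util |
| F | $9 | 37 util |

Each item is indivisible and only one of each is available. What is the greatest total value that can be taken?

98 util

Check high-value combinations within $17:
- C+D: cost 6+9=15, value 52+46=98
- C+F: cost 6+9=15, value 52+37=89
- A+C: cost 4+6=10, value 36+52=88
Best: 98 util.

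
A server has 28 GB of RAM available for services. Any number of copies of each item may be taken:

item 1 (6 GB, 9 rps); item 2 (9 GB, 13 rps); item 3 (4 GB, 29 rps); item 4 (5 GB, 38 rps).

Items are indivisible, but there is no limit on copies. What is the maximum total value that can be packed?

210 rps

Best value-per-unit is item 4 at 38/5; filling with it alone gives 5×38 = 190.
Optimal mix: 2×item 3 + 4×item 4 → memory 28, value 210.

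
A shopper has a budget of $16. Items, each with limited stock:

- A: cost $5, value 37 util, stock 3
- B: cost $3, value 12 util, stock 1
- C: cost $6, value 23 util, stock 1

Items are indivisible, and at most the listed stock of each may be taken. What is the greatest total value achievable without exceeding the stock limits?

Top feasible selections:
- 3×A: cost 15, value 111
- 2×A + 1×C: cost 16, value 97
- 2×A + 1×B: cost 13, value 86
- 2×A: cost 10, value 74
Best: 111 util.

111 util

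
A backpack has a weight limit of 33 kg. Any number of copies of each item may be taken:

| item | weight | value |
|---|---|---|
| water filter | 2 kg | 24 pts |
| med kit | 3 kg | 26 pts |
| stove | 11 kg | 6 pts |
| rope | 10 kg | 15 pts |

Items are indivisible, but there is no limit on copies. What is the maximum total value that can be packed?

386 pts

Best value-per-unit is water filter at 24/2; filling with it alone gives 16×24 = 384.
Optimal mix: 15×water filter + 1×med kit → weight 33, value 386.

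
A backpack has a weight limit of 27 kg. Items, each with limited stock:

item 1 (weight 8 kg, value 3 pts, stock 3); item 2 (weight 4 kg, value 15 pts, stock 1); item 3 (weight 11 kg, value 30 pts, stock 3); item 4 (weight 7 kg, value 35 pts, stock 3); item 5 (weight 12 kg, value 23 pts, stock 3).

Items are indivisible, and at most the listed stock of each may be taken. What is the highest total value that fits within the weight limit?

120 pts

Top feasible selections:
- 1×item 2 + 3×item 4: weight 25, value 120
- 3×item 4: weight 21, value 105
- 1×item 3 + 2×item 4: weight 25, value 100
- 2×item 4 + 1×item 5: weight 26, value 93
Best: 120 pts.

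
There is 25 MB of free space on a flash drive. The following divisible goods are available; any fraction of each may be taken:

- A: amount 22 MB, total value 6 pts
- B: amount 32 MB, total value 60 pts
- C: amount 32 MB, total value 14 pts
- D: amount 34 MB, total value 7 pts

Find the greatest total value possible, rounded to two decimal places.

Take in order of value per unit:
- B (60/32 per unit): 25 of 32 → value 25×60/32 = 46.8750, running total 46.88
Total 46.88.

46.88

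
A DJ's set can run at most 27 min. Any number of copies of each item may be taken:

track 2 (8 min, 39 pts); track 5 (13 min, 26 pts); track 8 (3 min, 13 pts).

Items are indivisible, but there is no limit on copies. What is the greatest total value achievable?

Best value-per-unit is track 2 at 39/8; filling with it alone gives 3×39 = 117.
Optimal mix: 3×track 2 + 1×track 8 → duration 27, value 130.

130 pts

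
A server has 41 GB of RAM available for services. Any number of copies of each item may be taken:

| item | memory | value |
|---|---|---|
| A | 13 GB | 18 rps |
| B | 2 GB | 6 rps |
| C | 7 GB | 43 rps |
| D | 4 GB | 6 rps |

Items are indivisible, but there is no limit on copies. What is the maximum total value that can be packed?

Best value-per-unit is C at 43/7; filling with it alone gives 5×43 = 215.
Optimal mix: 3×B + 5×C → memory 41, value 233.

233 rps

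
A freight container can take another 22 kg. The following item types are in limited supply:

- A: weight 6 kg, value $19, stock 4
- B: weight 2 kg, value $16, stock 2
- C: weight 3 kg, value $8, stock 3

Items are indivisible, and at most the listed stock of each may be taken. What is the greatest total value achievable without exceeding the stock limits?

$89

Best selections within weight 22 and stock limits:
- 3×A + 2×B: weight 22, value 89
- 2×A + 2×B + 2×C: weight 22, value 86
Best: $89.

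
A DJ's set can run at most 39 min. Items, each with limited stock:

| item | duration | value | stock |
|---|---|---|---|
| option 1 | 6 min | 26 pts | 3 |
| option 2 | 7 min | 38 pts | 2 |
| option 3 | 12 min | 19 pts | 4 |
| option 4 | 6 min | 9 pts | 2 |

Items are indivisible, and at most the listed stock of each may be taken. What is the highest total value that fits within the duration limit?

Top feasible selections:
- 3×option 1 + 2×option 2 + 1×option 4: duration 38, value 163
- 3×option 1 + 2×option 2: duration 32, value 154
Best: 163 pts.

163 pts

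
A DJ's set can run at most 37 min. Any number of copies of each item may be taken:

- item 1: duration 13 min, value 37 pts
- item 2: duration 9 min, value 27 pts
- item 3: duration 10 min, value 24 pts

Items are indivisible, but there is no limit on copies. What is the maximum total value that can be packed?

Best value-per-unit is item 2 at 27/9, and filling with it alone uses duration 4×9=36. No mix of the others beats 4×27 = 108.

108 pts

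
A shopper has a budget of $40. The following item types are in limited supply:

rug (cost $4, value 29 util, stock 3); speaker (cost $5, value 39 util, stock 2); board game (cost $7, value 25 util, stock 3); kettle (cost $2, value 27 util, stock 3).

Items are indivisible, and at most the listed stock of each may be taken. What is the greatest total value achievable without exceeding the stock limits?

Best selections within cost 40 and stock limits:
- 3×rug + 2×speaker + 1×board game + 3×kettle: cost 35, value 271
- 3×rug + 2×speaker + 2×board game + 2×kettle: cost 40, value 269
- 2×rug + 2×speaker + 2×board game + 3×kettle: cost 38, value 267
Best: 271 util.

271 util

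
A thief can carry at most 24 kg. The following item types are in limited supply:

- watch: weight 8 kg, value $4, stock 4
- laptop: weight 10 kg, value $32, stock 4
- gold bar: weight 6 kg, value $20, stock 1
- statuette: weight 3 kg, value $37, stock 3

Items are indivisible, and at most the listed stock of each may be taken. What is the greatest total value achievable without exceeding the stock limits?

$143

Best selections within weight 24 and stock limits:
- 1×laptop + 3×statuette: weight 19, value 143
- 1×watch + 1×gold bar + 3×statuette: weight 23, value 135
Best: $143.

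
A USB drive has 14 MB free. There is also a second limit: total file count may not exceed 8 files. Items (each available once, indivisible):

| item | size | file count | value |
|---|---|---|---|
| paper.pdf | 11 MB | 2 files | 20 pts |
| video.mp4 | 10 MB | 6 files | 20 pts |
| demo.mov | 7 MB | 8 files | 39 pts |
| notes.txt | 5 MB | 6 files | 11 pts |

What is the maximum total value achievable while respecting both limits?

39 pts

Feasible sets respecting both limits:
- demo.mov: size 7, file count 8, value 39
- paper.pdf: size 11, file count 2, value 20
- video.mp4: size 10, file count 6, value 20
Best: 39 pts.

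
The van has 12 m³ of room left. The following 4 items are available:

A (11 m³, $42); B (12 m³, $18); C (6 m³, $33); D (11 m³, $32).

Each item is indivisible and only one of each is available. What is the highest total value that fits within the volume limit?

This is a 0/1 knapsack; check combinations near the capacity.
- A: volume 11, value 42
- C: volume 6, value 33
- D: volume 11, value 32
Best: $42.

$42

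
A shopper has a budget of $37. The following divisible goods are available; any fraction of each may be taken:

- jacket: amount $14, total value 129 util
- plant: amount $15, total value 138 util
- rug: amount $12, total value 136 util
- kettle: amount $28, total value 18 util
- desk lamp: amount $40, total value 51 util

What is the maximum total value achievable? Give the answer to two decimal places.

366.20

Take in order of value per unit:
- rug (136/12 per unit): all 12 → value 136, running total 136.00
- jacket (129/14 per unit): all 14 → value 129, running total 265.00
- plant (138/15 per unit): 11 of 15 → value 11×138/15 = 101.2000, running total 366.20
Total 366.20.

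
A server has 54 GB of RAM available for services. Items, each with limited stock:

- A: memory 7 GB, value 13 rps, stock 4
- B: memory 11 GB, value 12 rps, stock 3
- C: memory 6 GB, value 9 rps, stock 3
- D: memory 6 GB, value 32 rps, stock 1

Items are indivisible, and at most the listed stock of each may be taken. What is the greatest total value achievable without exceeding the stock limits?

Top feasible selections:
- 4×A + 3×C + 1×D: memory 52, value 111
- 4×A + 1×B + 1×C + 1×D: memory 51, value 105
- 4×A + 2×C + 1×D: memory 46, value 102
- 3×A + 1×B + 2×C + 1×D: memory 50, value 101
Best: 111 rps.

111 rps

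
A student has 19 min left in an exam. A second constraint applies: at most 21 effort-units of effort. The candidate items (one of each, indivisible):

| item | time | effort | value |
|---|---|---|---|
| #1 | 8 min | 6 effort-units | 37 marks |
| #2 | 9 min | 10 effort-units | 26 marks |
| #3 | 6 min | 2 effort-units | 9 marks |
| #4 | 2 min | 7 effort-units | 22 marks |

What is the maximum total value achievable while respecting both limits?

Feasible sets respecting both limits:
- #1+#3+#4: time 16, effort 15, value 68
- #1+#2: time 17, effort 16, value 63
- #1+#4: time 10, effort 13, value 59
- #2+#3+#4: time 17, effort 19, value 57
Best: 68 marks.

68 marks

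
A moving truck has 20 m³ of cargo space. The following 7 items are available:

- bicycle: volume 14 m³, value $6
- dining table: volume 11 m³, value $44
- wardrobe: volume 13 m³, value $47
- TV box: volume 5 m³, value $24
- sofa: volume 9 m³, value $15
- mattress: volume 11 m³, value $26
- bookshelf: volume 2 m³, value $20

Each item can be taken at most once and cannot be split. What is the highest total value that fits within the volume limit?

Check high-value combinations within 20 m³:
- wardrobe+TV box+bookshelf: volume 13+5+2=20, value 47+24+20=91
- dining table+TV box+bookshelf: volume 11+5+2=18, value 44+24+20=88
- wardrobe+TV box: volume 13+5=18, value 47+24=71
- TV box+mattress+bookshelf: volume 5+11+2=18, value 24+26+20=70
Best: $91.

$91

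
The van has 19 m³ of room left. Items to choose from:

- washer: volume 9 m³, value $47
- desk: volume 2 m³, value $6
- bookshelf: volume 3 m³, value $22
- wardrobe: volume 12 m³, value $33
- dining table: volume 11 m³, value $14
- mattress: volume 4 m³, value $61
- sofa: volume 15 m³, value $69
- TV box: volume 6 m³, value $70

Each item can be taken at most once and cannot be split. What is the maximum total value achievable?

$178

Check high-value combinations within 19 m³:
- washer+mattress+TV box: volume 9+4+6=19, value 47+61+70=178
- desk+bookshelf+mattress+TV box: volume 2+3+4+6=15, value 6+22+61+70=159
- bookshelf+mattress+TV box: volume 3+4+6=13, value 22+61+70=153
Best: $178.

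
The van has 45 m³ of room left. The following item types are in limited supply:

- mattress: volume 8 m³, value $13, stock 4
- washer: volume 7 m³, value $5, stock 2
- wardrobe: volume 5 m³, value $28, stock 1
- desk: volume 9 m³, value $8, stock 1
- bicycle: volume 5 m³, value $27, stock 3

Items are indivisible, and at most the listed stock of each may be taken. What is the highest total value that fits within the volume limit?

Top feasible selections:
- 3×mattress + 1×wardrobe + 3×bicycle: volume 44, value 148
- 2×mattress + 1×wardrobe + 1×desk + 3×bicycle: volume 45, value 143
- 2×mattress + 1×washer + 1×wardrobe + 3×bicycle: volume 43, value 140
- 2×mattress + 1×wardrobe + 3×bicycle: volume 36, value 135
Best: $148.

$148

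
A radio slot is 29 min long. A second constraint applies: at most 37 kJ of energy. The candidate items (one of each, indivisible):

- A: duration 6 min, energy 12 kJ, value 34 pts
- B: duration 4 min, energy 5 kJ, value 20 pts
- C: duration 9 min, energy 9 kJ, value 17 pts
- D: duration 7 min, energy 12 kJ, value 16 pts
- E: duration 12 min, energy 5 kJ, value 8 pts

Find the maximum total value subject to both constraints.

78 pts

Feasible sets respecting both limits:
- A+B+D+E: duration 29, energy 34, value 78
- A+B+C: duration 19, energy 26, value 71
- A+B+D: duration 17, energy 29, value 70
- A+C+D: duration 22, energy 33, value 67
Best: 78 pts.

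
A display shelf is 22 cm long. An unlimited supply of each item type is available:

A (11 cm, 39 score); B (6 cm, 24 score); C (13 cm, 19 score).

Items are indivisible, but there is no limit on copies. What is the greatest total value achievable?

78 score

Best value-per-unit is B at 24/6; filling with it alone gives 3×24 = 72.
Optimal mix: 2×A → length 22, value 78.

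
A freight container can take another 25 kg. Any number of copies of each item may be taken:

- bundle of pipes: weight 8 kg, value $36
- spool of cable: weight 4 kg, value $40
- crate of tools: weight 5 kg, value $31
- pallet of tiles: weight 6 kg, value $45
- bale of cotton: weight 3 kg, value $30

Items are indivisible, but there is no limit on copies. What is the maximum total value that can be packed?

Best value-per-unit is spool of cable at 40/4; filling with it alone gives 6×40 = 240.
Optimal mix: 4×spool of cable + 3×bale of cotton → weight 25, value 250.

$250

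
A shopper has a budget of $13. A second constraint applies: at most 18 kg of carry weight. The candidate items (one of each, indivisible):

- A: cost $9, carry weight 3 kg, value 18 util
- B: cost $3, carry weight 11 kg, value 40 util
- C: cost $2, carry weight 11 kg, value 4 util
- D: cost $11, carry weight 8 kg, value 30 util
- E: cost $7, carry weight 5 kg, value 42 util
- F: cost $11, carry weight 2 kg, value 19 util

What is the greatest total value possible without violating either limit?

Feasible sets respecting both limits:
- B+E: cost 10, carry weight 16, value 82
- A+B: cost 12, carry weight 14, value 58
- C+E: cost 9, carry weight 16, value 46
- E: cost 7, carry weight 5, value 42
Best: 82 util.

82 util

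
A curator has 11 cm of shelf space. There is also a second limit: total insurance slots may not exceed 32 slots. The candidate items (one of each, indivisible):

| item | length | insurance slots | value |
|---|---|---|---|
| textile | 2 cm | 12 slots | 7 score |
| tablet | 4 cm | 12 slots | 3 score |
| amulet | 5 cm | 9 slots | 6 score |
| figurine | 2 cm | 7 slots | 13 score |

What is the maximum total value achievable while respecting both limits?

26 score

Feasible sets respecting both limits:
- textile+amulet+figurine: length 9, insurance slots 28, value 26
- textile+tablet+figurine: length 8, insurance slots 31, value 23
- tablet+amulet+figurine: length 11, insurance slots 28, value 22
Best: 26 score.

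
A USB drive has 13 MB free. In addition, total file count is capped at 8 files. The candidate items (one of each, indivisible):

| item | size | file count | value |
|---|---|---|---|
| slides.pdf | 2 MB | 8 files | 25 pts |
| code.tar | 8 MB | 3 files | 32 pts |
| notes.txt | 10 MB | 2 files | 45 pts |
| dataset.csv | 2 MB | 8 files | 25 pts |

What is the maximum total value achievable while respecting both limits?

Feasible sets respecting both limits:
- notes.txt: size 10, file count 2, value 45
- code.tar: size 8, file count 3, value 32
- slides.pdf: size 2, file count 8, value 25
Best: 45 pts.

45 pts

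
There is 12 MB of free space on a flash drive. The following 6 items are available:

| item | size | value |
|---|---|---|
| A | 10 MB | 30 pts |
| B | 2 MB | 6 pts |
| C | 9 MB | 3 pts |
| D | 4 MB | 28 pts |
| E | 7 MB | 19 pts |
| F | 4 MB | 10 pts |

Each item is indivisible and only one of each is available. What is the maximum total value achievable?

Check high-value combinations within 12 MB:
- D+E: size 4+7=11, value 28+19=47
- B+D+F: size 2+4+4=10, value 6+28+10=44
- D+F: size 4+4=8, value 28+10=38
Best: 47 pts.

47 pts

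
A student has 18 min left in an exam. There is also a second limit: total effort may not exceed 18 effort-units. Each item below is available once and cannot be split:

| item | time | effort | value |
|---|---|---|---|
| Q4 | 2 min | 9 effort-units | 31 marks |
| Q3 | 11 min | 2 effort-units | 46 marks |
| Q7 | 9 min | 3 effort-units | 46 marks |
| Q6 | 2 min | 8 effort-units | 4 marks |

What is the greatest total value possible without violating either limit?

Feasible sets respecting both limits:
- Q4+Q3: time 13, effort 11, value 77
- Q4+Q7: time 11, effort 12, value 77
- Q3+Q6: time 13, effort 10, value 50
Best: 77 marks.

77 marks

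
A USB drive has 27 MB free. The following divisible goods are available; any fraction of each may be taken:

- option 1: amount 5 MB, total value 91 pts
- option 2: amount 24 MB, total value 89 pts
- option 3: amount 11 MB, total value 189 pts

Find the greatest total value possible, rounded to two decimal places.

320.79

Take in order of value per unit:
- option 1 (91/5 per unit): all 5 → value 91, running total 91.00
- option 3 (189/11 per unit): all 11 → value 189, running total 280.00
- option 2 (89/24 per unit): 11 of 24 → value 11×89/24 = 40.7917, running total 320.79
Total 320.79.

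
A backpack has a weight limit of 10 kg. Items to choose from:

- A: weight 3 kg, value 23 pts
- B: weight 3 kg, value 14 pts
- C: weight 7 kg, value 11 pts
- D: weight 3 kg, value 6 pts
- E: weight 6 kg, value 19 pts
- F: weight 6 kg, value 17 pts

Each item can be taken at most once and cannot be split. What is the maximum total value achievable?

Check high-value combinations within 10 kg:
- A+B+D: weight 3+3+3=9, value 23+14+6=43
- A+E: weight 3+6=9, value 23+19=42
- A+F: weight 3+6=9, value 23+17=40
- A+B: weight 3+3=6, value 23+14=37
- A+C: weight 3+7=10, value 23+11=34
Best: 43 pts.

43 pts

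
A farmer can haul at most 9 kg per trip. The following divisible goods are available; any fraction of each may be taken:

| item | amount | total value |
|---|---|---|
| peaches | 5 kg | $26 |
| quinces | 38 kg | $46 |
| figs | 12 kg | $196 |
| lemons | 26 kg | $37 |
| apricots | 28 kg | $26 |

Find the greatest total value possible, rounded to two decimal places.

147.00

Take in order of value per unit:
- figs (196/12 per unit): 9 of 12 → value 9×196/12 = 147.0000, running total 147.00
Total 147.00.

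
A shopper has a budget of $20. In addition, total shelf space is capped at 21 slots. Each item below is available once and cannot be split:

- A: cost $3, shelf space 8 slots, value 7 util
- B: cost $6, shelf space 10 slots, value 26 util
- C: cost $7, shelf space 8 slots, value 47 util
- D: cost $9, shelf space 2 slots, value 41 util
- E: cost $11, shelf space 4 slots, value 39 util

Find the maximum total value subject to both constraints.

95 util

Feasible sets respecting both limits:
- A+C+D: cost 19, shelf space 18, value 95
- C+D: cost 16, shelf space 10, value 88
- C+E: cost 18, shelf space 12, value 86
Best: 95 util.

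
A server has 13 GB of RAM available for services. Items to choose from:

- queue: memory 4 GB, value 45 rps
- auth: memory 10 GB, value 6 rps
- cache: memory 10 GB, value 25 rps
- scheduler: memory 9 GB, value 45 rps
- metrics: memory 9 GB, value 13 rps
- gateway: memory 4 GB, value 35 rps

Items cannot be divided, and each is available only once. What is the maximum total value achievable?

90 rps

Check high-value combinations within 13 GB:
- queue+scheduler: memory 4+9=13, value 45+45=90
- queue+gateway: memory 4+4=8, value 45+35=80
- scheduler+gateway: memory 9+4=13, value 45+35=80
- queue+metrics: memory 4+9=13, value 45+13=58
- metrics+gateway: memory 9+4=13, value 13+35=48
Best: 90 rps.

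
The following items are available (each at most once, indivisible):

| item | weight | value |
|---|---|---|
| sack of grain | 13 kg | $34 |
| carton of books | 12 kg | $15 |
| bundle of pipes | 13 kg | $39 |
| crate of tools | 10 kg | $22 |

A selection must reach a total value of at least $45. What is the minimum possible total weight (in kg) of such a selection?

Subsets with value ≥ 45, sorted by total weight:
- bundle of pipes+crate of tools: weight 23, value 61
- sack of grain+crate of tools: weight 23, value 56
- carton of books+bundle of pipes: weight 25, value 54
Minimum weight: 23 kg.

23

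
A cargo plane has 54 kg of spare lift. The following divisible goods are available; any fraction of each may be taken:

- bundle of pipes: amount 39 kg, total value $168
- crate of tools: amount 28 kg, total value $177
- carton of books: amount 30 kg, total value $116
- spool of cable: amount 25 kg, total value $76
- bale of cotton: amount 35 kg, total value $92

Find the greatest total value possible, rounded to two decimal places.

Take in order of value per unit:
- crate of tools (177/28 per unit): all 28 → value 177, running total 177.00
- bundle of pipes (168/39 per unit): 26 of 39 → value 26×168/39 = 112.0000, running total 289.00
Total 289.00.

289.00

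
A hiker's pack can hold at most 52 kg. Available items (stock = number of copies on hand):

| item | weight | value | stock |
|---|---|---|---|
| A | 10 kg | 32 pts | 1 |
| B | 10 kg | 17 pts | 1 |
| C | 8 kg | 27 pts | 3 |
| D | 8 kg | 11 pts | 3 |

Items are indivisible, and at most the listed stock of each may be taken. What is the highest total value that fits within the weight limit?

Top feasible selections:
- 1×A + 1×B + 3×C + 1×D: weight 52, value 141
- 1×A + 3×C + 2×D: weight 50, value 135
- 1×A + 1×B + 3×C: weight 44, value 130
Best: 141 pts.

141 pts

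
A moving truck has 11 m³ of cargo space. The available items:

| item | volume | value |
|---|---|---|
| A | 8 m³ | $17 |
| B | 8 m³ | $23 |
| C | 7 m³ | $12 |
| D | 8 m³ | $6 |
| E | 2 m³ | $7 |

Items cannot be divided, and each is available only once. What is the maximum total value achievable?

$30

Check high-value combinations within 11 m³:
- B+E: volume 8+2=10, value 23+7=30
- A+E: volume 8+2=10, value 17+7=24
- B: volume 8, value 23
Best: $30.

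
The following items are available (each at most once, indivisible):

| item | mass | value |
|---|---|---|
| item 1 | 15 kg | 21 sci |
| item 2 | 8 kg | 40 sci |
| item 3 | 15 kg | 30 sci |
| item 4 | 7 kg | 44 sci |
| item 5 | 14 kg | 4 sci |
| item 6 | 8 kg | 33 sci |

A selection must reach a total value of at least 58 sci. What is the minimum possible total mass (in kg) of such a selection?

Subsets with value ≥ 58, sorted by total mass:
- item 2+item 4: mass 15, value 84
- item 4+item 6: mass 15, value 77
- item 2+item 6: mass 16, value 73
- item 3+item 4: mass 22, value 74
Minimum mass: 15 kg.

15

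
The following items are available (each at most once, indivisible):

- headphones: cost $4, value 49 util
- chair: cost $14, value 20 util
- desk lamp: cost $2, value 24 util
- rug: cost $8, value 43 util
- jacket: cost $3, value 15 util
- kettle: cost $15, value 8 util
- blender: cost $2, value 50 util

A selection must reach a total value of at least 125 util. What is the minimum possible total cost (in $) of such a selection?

11

Subsets with value ≥ 125, sorted by total cost:
- headphones+desk lamp+jacket+blender: cost 11, value 138
- headphones+rug+blender: cost 14, value 142
- desk lamp+rug+jacket+blender: cost 15, value 132
- headphones+desk lamp+rug+blender: cost 16, value 166
Minimum cost: 11 $.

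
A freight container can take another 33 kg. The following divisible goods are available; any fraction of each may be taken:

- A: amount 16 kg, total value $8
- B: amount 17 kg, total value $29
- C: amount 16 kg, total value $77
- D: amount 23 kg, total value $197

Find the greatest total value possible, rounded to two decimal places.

245.13

Take in order of value per unit:
- D (197/23 per unit): all 23 → value 197, running total 197.00
- C (77/16 per unit): 10 of 16 → value 10×77/16 = 48.1250, running total 245.13
Total 245.13.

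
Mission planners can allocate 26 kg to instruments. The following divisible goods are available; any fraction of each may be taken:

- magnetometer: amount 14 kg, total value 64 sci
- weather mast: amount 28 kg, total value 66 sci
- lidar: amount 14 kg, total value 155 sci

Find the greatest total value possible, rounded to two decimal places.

Take in order of value per unit:
- lidar (155/14 per unit): all 14 → value 155, running total 155.00
- magnetometer (64/14 per unit): 12 of 14 → value 12×64/14 = 54.8571, running total 209.86
Total 209.86.

209.86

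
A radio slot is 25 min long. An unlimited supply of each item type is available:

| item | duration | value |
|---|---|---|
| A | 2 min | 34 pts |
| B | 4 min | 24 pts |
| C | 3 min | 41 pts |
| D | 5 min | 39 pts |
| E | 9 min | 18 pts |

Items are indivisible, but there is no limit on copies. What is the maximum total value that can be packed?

Best value-per-unit is A at 34/2; filling with it alone gives 12×34 = 408.
Optimal mix: 11×A + 1×C → duration 25, value 415.

415 pts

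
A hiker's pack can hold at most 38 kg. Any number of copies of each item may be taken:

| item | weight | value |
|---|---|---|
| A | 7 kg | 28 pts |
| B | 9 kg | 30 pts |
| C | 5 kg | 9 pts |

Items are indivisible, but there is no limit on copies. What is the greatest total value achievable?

Best value-per-unit is A at 28/7; filling with it alone gives 5×28 = 140.
Optimal mix: 4×A + 1×B → weight 37, value 142.

142 pts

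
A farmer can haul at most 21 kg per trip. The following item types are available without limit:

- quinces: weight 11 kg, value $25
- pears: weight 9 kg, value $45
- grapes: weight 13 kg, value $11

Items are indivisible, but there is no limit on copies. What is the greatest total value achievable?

$90

Best value-per-unit is pears at 45/9, and filling with it alone uses weight 2×9=18. No mix of the others beats 2×45 = 90.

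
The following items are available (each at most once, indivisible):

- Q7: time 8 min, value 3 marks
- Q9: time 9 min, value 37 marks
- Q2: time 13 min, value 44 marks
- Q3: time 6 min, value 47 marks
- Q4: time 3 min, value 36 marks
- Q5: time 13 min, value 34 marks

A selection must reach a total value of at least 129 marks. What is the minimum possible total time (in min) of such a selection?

30

Subsets with value ≥ 129, sorted by total time:
- Q7+Q2+Q3+Q4: time 30, value 130
- Q9+Q2+Q3+Q4: time 31, value 164
- Q9+Q3+Q4+Q5: time 31, value 154
- Q2+Q3+Q4+Q5: time 35, value 161
Minimum time: 30 min.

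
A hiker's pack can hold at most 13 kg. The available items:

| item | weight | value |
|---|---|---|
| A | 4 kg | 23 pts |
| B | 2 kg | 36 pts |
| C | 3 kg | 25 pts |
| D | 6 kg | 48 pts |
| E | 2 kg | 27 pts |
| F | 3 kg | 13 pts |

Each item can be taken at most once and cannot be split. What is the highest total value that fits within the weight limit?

136 pts

Check high-value combinations within 13 kg:
- B+C+D+E: weight 2+3+6+2=13, value 36+25+48+27=136
- B+D+E+F: weight 2+6+2+3=13, value 36+48+27+13=124
- B+D+E: weight 2+6+2=10, value 36+48+27=111
Best: 136 pts.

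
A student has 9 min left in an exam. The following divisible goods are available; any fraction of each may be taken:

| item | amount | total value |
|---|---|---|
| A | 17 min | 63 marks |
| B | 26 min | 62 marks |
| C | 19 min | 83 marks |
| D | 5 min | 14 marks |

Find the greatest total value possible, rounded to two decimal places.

Take in order of value per unit:
- C (83/19 per unit): 9 of 19 → value 9×83/19 = 39.3158, running total 39.32
Total 39.32.

39.32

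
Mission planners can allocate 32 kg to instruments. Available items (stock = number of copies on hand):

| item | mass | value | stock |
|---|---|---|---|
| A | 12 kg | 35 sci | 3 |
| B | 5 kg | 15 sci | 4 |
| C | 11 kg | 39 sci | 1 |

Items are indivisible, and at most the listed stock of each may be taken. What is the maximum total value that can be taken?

99 sci

Best selections within mass 32 and stock limits:
- 4×B + 1×C: mass 31, value 99
- 1×A + 4×B: mass 32, value 95
- 1×A + 1×B + 1×C: mass 28, value 89
Best: 99 sci.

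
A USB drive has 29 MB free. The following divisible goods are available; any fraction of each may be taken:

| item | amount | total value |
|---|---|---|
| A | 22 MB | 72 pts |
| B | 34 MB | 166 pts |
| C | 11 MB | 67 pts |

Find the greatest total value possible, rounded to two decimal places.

154.88

Take in order of value per unit:
- C (67/11 per unit): all 11 → value 67, running total 67.00
- B (166/34 per unit): 18 of 34 → value 18×166/34 = 87.8824, running total 154.88
Total 154.88.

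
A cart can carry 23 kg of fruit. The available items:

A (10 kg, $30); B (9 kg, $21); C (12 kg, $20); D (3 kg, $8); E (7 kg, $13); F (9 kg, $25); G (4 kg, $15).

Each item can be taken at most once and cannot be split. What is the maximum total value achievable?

Check high-value combinations within 23 kg:
- A+F+G: weight 10+9+4=23, value 30+25+15=70
- A+B+G: weight 10+9+4=23, value 30+21+15=66
- A+D+F: weight 10+3+9=22, value 30+8+25=63
- B+F+G: weight 9+9+4=22, value 21+25+15=61
- D+E+F+G: weight 3+7+9+4=23, value 8+13+25+15=61
Best: $70.

$70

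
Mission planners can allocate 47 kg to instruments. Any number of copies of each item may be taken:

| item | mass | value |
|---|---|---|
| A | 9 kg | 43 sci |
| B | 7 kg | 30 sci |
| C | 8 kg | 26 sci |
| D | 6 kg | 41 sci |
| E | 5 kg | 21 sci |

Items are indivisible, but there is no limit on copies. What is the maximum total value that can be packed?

308 sci

Best value-per-unit is D at 41/6; filling with it alone gives 7×41 = 287.
Optimal mix: 7×D + 1×E → mass 47, value 308.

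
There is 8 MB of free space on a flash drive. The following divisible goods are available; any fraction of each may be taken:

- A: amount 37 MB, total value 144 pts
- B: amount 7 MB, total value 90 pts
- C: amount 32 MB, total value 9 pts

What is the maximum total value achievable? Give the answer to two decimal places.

93.89

Take in order of value per unit:
- B (90/7 per unit): all 7 → value 90, running total 90.00
- A (144/37 per unit): 1 of 37 → value 1×144/37 = 3.8919, running total 93.89
Total 93.89.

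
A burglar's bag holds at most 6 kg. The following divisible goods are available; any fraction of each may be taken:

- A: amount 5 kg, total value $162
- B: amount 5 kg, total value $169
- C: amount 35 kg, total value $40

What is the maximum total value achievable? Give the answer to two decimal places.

201.40

Take in order of value per unit:
- B (169/5 per unit): all 5 → value 169, running total 169.00
- A (162/5 per unit): 1 of 5 → value 1×162/5 = 32.4000, running total 201.40
Total 201.40.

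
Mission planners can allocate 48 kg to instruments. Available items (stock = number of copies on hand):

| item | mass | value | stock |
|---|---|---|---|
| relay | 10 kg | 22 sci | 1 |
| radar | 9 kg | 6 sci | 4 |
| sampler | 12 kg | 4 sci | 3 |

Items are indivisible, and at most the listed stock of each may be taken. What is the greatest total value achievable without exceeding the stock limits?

Best selections within mass 48 and stock limits:
- 1×relay + 4×radar: mass 46, value 46
- 1×relay + 3×radar: mass 37, value 40
- 1×relay + 2×radar + 1×sampler: mass 40, value 38
Best: 46 sci.

46 sci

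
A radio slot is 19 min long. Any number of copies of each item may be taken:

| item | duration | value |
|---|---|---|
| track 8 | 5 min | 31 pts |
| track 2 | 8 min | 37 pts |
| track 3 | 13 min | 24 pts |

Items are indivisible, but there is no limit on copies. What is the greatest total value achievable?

Best value-per-unit is track 8 at 31/5; filling with it alone gives 3×31 = 93.
Optimal mix: 2×track 8 + 1×track 2 → duration 18, value 99.

99 pts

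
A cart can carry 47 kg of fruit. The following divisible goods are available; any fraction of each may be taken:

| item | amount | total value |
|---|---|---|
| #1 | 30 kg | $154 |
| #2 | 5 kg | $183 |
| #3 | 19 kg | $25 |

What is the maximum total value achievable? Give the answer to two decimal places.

Take in order of value per unit:
- #2 (183/5 per unit): all 5 → value 183, running total 183.00
- #1 (154/30 per unit): all 30 → value 154, running total 337.00
- #3 (25/19 per unit): 12 of 19 → value 12×25/19 = 15.7895, running total 352.79
Total 352.79.

352.79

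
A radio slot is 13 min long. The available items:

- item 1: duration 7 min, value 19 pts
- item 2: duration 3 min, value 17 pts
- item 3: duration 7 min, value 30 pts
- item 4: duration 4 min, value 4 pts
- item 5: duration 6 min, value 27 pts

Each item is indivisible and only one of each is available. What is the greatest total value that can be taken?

57 pts

Check high-value combinations within 13 min:
- item 3+item 5: duration 7+6=13, value 30+27=57
- item 2+item 4+item 5: duration 3+4+6=13, value 17+4+27=48
- item 2+item 3: duration 3+7=10, value 17+30=47
Best: 57 pts.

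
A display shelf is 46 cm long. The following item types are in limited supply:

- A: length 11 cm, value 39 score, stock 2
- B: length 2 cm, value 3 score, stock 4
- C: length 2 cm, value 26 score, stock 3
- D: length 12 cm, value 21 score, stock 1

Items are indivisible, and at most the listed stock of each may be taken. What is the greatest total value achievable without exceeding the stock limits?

Top feasible selections:
- 2×A + 3×B + 3×C + 1×D: length 46, value 186
- 2×A + 2×B + 3×C + 1×D: length 44, value 183
- 2×A + 1×B + 3×C + 1×D: length 42, value 180
- 2×A + 3×C + 1×D: length 40, value 177
Best: 186 score.

186 score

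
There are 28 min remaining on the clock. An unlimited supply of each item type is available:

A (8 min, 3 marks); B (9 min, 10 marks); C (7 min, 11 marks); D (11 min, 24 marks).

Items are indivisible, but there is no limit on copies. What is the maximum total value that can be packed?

Best value-per-unit is D at 24/11, and filling with it alone uses time 2×11=22. No mix of the others beats 2×24 = 48.

48 marks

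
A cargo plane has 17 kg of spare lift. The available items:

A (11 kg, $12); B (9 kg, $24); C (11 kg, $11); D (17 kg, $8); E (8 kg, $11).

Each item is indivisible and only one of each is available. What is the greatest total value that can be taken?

This is a 0/1 knapsack; check combinations near the capacity.
- B+E: weight 9+8=17, value 24+11=35
- B: weight 9, value 24
- A: weight 11, value 12
Best: $35.

$35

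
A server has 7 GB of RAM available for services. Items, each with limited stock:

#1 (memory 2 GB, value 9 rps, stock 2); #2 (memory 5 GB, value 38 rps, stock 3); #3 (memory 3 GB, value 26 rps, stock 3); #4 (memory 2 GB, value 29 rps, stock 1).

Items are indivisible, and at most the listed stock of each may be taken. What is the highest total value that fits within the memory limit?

67 rps

Top feasible selections:
- 1×#2 + 1×#4: memory 7, value 67
- 1×#1 + 1×#3 + 1×#4: memory 7, value 64
- 1×#3 + 1×#4: memory 5, value 55
Best: 67 rps.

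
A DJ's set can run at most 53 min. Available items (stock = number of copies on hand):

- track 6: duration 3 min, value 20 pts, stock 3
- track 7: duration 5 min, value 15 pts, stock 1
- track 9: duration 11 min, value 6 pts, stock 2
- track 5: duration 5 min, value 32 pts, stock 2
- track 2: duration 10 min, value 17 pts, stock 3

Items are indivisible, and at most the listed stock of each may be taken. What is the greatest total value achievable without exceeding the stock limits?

Best selections within duration 53 and stock limits:
- 3×track 6 + 2×track 5 + 3×track 2: duration 49, value 175
- 3×track 6 + 1×track 7 + 2×track 5 + 2×track 2: duration 44, value 173
Best: 175 pts.

175 pts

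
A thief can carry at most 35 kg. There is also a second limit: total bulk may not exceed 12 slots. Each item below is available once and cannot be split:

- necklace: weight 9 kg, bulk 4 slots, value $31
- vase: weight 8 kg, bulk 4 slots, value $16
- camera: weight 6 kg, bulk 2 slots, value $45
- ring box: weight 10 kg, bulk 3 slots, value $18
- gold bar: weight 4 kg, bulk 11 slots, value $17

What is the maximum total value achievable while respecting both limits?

Feasible sets respecting both limits:
- necklace+camera+ring box: weight 25, bulk 9, value 94
- necklace+vase+camera: weight 23, bulk 10, value 92
- vase+camera+ring box: weight 24, bulk 9, value 79
- necklace+camera: weight 15, bulk 6, value 76
Best: $94.

$94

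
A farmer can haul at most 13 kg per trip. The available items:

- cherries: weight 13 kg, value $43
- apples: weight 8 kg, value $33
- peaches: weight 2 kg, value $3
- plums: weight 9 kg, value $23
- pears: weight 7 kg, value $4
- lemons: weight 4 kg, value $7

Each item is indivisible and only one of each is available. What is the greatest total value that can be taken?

Check high-value combinations within 13 kg:
- cherries: weight 13, value 43
- apples+lemons: weight 8+4=12, value 33+7=40
- apples+peaches: weight 8+2=10, value 33+3=36
- apples: weight 8, value 33
- plums+lemons: weight 9+4=13, value 23+7=30
Best: $43.

$43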